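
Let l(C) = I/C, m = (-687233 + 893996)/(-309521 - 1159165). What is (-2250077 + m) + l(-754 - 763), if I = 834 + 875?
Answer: -1671055622962273/742665554 ≈ -2.2501e+6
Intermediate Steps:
I = 1709
m = -68921/489562 (m = 206763/(-1468686) = 206763*(-1/1468686) = -68921/489562 ≈ -0.14078)
l(C) = 1709/C
(-2250077 + m) + l(-754 - 763) = (-2250077 - 68921/489562) + 1709/(-754 - 763) = -1101552265195/489562 + 1709/(-1517) = -1101552265195/489562 + 1709*(-1/1517) = -1101552265195/489562 - 1709/1517 = -1671055622962273/742665554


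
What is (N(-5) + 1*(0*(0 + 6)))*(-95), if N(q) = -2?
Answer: 190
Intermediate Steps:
(N(-5) + 1*(0*(0 + 6)))*(-95) = (-2 + 1*(0*(0 + 6)))*(-95) = (-2 + 1*(0*6))*(-95) = (-2 + 1*0)*(-95) = (-2 + 0)*(-95) = -2*(-95) = 190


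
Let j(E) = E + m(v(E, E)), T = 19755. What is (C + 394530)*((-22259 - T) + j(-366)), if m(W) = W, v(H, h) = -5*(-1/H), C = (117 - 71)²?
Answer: -3076204910455/183 ≈ -1.6810e+10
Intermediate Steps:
C = 2116 (C = 46² = 2116)
v(H, h) = 5/H (v(H, h) = -(-5)/H = 5/H)
j(E) = E + 5/E
(C + 394530)*((-22259 - T) + j(-366)) = (2116 + 394530)*((-22259 - 1*19755) + (-366 + 5/(-366))) = 396646*((-22259 - 19755) + (-366 + 5*(-1/366))) = 396646*(-42014 + (-366 - 5/366)) = 396646*(-42014 - 133961/366) = 396646*(-15511085/366) = -3076204910455/183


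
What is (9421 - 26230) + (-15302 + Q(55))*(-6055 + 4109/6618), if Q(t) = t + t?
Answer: 101433334365/1103 ≈ 9.1961e+7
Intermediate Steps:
Q(t) = 2*t
(9421 - 26230) + (-15302 + Q(55))*(-6055 + 4109/6618) = (9421 - 26230) + (-15302 + 2*55)*(-6055 + 4109/6618) = -16809 + (-15302 + 110)*(-6055 + 4109*(1/6618)) = -16809 - 15192*(-6055 + 4109/6618) = -16809 - 15192*(-40067881/6618) = -16809 + 101451874692/1103 = 101433334365/1103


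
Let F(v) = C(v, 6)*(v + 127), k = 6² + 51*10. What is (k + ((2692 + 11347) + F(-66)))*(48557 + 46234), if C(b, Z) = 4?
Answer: 1405655739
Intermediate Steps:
k = 546 (k = 36 + 510 = 546)
F(v) = 508 + 4*v (F(v) = 4*(v + 127) = 4*(127 + v) = 508 + 4*v)
(k + ((2692 + 11347) + F(-66)))*(48557 + 46234) = (546 + ((2692 + 11347) + (508 + 4*(-66))))*(48557 + 46234) = (546 + (14039 + (508 - 264)))*94791 = (546 + (14039 + 244))*94791 = (546 + 14283)*94791 = 14829*94791 = 1405655739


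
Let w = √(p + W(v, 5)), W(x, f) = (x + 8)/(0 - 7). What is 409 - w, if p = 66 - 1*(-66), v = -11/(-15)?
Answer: 409 - √1441545/105 ≈ 397.57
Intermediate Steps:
v = 11/15 (v = -11*(-1/15) = 11/15 ≈ 0.73333)
p = 132 (p = 66 + 66 = 132)
W(x, f) = -8/7 - x/7 (W(x, f) = (8 + x)/(-7) = (8 + x)*(-⅐) = -8/7 - x/7)
w = √1441545/105 (w = √(132 + (-8/7 - ⅐*11/15)) = √(132 + (-8/7 - 11/105)) = √(132 - 131/105) = √(13729/105) = √1441545/105 ≈ 11.435)
409 - w = 409 - √1441545/105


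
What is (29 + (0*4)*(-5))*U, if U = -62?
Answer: -1798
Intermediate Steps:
(29 + (0*4)*(-5))*U = (29 + (0*4)*(-5))*(-62) = (29 + 0*(-5))*(-62) = (29 + 0)*(-62) = 29*(-62) = -1798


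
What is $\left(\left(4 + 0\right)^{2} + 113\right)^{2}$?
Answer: $16641$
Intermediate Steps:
$\left(\left(4 + 0\right)^{2} + 113\right)^{2} = \left(4^{2} + 113\right)^{2} = \left(16 + 113\right)^{2} = 129^{2} = 16641$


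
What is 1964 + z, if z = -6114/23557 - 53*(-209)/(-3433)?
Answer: 158549069233/80871181 ≈ 1960.5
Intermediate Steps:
z = -281930251/80871181 (z = -6114*1/23557 + 11077*(-1/3433) = -6114/23557 - 11077/3433 = -281930251/80871181 ≈ -3.4862)
1964 + z = 1964 - 281930251/80871181 = 158549069233/80871181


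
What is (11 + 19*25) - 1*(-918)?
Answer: 1404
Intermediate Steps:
(11 + 19*25) - 1*(-918) = (11 + 475) + 918 = 486 + 918 = 1404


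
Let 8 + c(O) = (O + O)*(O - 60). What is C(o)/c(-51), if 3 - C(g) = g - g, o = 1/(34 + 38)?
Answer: 3/11314 ≈ 0.00026516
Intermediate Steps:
o = 1/72 ≈ 0.013889
c(O) = -8 + 2*O*(-60 + O) (c(O) = -8 + (O + O)*(O - 60) = -8 + (2*O)*(-60 + O) = -8 + 2*O*(-60 + O))
C(g) = 3 (C(g) = 3 - (g - g) = 3 - 1*0 = 3 + 0 = 3)
C(o)/c(-51) = 3/(-8 - 120*(-51) + 2*(-51)²) = 3/(-8 + 6120 + 2*2601) = 3/(-8 + 6120 + 5202) = 3/11314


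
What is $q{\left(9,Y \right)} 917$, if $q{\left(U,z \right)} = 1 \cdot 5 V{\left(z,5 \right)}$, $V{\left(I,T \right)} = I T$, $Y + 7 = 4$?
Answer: $-68775$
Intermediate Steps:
$Y = -3$ ($Y = -7 + 4 = -3$)
$q{\left(U,z \right)} = 25 z$ ($q{\left(U,z \right)} = 1 \cdot 5 z 5 = 5 \cdot 5 z = 25 z$)
$q{\left(9,Y \right)} 917 = 25 \left(-3\right) 917 = \left(-75\right) 917 = -68775$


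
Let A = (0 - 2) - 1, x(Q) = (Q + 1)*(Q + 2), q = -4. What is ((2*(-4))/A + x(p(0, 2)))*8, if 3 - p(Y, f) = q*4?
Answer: 10144/3 ≈ 3381.3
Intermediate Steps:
p(Y, f) = 19 (p(Y, f) = 3 - (-4)*4 = 3 - 1*(-16) = 3 + 16 = 19)
x(Q) = (1 + Q)*(2 + Q)
A = -3 (A = -2 - 1 = -3)
((2*(-4))/A + x(p(0, 2)))*8 = ((2*(-4))/(-3) + (2 + 19**2 + 3*19))*8 = (-8*(-1/3) + (2 + 361 + 57))*8 = (8/3 + 420)*8 = (1268/3)*8 = 10144/3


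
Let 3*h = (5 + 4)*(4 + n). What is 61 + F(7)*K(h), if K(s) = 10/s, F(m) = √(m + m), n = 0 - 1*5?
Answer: 61 - 10*√14/3 ≈ 48.528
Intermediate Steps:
n = -5 (n = 0 - 5 = -5)
h = -3 (h = ((5 + 4)*(4 - 5))/3 = (9*(-1))/3 = (⅓)*(-9) = -3)
F(m) = √2*√m (F(m) = √(2*m) = √2*√m)
61 + F(7)*K(h) = 61 + (√2*√7)*(10/(-3)) = 61 + √14*(10*(-⅓)) = 61 + √14*(-10/3) = 61 - 10*√14/3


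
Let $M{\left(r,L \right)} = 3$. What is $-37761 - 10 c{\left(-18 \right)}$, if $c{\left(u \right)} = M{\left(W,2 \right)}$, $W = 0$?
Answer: $-37791$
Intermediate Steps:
$c{\left(u \right)} = 3$
$-37761 - 10 c{\left(-18 \right)} = -37761 - 10 \cdot 3 = -37761 - 30 = -37791$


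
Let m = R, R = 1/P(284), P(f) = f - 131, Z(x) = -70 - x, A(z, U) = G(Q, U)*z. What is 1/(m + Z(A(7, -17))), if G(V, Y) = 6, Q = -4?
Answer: -153/17135 ≈ -0.0089291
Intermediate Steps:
A(z, U) = 6*z
P(f) = -131 + f
R = 1/153 (R = 1/(-131 + 284) = 1/153 ≈ 0.0065359)
m = 1/153 ≈ 0.0065359
1/(m + Z(A(7, -17))) = 1/(1/153 + (-70 - 6*7)) = 1/(1/153 + (-70 - 1*42)) = 1/(1/153 + (-70 - 42)) = 1/(1/153 - 112) = 1/(-17135/153) = -153/17135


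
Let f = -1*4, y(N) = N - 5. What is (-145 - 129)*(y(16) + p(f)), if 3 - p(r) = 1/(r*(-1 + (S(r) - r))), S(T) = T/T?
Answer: -30825/8 ≈ -3853.1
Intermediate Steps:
y(N) = -5 + N
S(T) = 1
f = -4
p(r) = 3 + r**(-2) (p(r) = 3 - 1/(r*(-1 + (1 - r))) = 3 - 1/(r*(-r)) = 3 - 1/((-r**2)) = 3 - (-1)/r**2 = 3 + r**(-2))
(-145 - 129)*(y(16) + p(f)) = (-145 - 129)*((-5 + 16) + (3 + (-4)**(-2))) = -274*(11 + (3 + 1/16)) = -274*(11 + 49/16) = -274*225/16 = -30825/8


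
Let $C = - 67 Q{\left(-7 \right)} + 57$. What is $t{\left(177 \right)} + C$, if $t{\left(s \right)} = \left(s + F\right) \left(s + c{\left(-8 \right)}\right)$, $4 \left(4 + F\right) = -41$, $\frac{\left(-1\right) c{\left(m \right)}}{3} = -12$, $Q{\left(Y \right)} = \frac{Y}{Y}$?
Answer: $\frac{138623}{4} \approx 34656.0$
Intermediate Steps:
$Q{\left(Y \right)} = 1$
$c{\left(m \right)} = 36$ ($c{\left(m \right)} = \left(-3\right) \left(-12\right) = 36$)
$F = - \frac{57}{4}$ ($F = -4 + \frac{1}{4} \left(-41\right) = -4 - \frac{41}{4} = - \frac{57}{4} \approx -14.25$)
$t{\left(s \right)} = \left(36 + s\right) \left(- \frac{57}{4} + s\right)$ ($t{\left(s \right)} = \left(s - \frac{57}{4}\right) \left(s + 36\right) = \left(- \frac{57}{4} + s\right) \left(36 + s\right) = \left(36 + s\right) \left(- \frac{57}{4} + s\right)$)
$C = -10$ ($C = \left(-67\right) 1 + 57 = -67 + 57 = -10$)
$t{\left(177 \right)} + C = \left(-513 + 177^{2} + \frac{87}{4} \cdot 177\right) - 10 = \left(-513 + 31329 + \frac{15399}{4}\right) - 10 = \frac{138663}{4} - 10 = \frac{138623}{4}$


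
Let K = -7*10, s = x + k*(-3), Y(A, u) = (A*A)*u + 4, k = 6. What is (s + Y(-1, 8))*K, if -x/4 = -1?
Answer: 140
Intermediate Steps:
x = 4 (x = -4*(-1) = 4)
Y(A, u) = 4 + u*A² (Y(A, u) = A²*u + 4 = u*A² + 4 = 4 + u*A²)
s = -14 (s = 4 + 6*(-3) = 4 - 18 = -14)
K = -70
(s + Y(-1, 8))*K = (-14 + (4 + 8*(-1)²))*(-70) = (-14 + (4 + 8*1))*(-70) = (-14 + (4 + 8))*(-70) = (-14 + 12)*(-70) = -2*(-70) = 140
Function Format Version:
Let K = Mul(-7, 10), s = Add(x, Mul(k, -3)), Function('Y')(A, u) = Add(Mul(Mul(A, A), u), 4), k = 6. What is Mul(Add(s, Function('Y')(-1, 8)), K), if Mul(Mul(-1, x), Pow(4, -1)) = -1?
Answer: 140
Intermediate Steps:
x = 4 (x = Mul(-4, -1) = 4)
Function('Y')(A, u) = Add(4, Mul(u, Pow(A, 2))) (Function('Y')(A, u) = Add(Mul(Pow(A, 2), u), 4) = Add(Mul(u, Pow(A, 2)), 4) = Add(4, Mul(u, Pow(A, 2))))
s = -14 (s = Add(4, Mul(6, -3)) = Add(4, -18) = -14)
K = -70
Mul(Add(s, Function('Y')(-1, 8)), K) = Mul(Add(-14, Add(4, Mul(8, Pow(-1, 2)))), -70) = Mul(Add(-14, Add(4, Mul(8, 1))), -70) = Mul(Add(-14, Add(4, 8)), -70) = Mul(Add(-14, 12), -70) = Mul(-2, -70) = 140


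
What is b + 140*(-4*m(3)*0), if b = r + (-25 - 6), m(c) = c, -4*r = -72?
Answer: -13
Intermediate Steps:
r = 18 (r = -¼*(-72) = 18)
b = -13 (b = 18 + (-25 - 6) = 18 - 31 = -13)
b + 140*(-4*m(3)*0) = -13 + 140*(-4*3*0) = -13 + 140*(-12*0) = -13 + 140*0 = -13 + 0 = -13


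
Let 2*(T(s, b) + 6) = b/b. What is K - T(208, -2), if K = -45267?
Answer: -90523/2 ≈ -45262.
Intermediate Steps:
T(s, b) = -11/2 (T(s, b) = -6 + (b/b)/2 = -6 + (½)*1 = -6 + ½ = -11/2)
K - T(208, -2) = -45267 - 1*(-11/2) = -45267 + 11/2 = -90523/2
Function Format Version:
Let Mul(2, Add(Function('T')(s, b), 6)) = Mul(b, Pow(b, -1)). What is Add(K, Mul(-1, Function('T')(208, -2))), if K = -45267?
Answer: Rational(-90523, 2) ≈ -45262.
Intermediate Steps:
Function('T')(s, b) = Rational(-11, 2) (Function('T')(s, b) = Add(-6, Mul(Rational(1, 2), Mul(b, Pow(b, -1)))) = Add(-6, Mul(Rational(1, 2), 1)) = Add(-6, Rational(1, 2)) = Rational(-11, 2))
Add(K, Mul(-1, Function('T')(208, -2))) = Add(-45267, Mul(-1, Rational(-11, 2))) = Add(-45267, Rational(11, 2)) = Rational(-90523, 2)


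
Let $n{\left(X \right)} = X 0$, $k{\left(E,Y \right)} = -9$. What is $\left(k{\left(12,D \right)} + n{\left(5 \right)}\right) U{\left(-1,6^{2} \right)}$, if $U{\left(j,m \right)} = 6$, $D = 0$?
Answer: $-54$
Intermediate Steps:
$n{\left(X \right)} = 0$
$\left(k{\left(12,D \right)} + n{\left(5 \right)}\right) U{\left(-1,6^{2} \right)} = \left(-9 + 0\right) 6 = \left(-9\right) 6 = -54$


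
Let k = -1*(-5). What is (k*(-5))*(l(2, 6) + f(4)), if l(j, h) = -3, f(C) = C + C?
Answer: -125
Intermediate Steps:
f(C) = 2*C
k = 5
(k*(-5))*(l(2, 6) + f(4)) = (5*(-5))*(-3 + 2*4) = -25*(-3 + 8) = -25*5 = -125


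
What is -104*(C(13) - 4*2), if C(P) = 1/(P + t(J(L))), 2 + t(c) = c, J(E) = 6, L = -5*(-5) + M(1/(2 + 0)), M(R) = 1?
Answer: 14040/17 ≈ 825.88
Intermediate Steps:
L = 26 (L = -5*(-5) + 1 = 25 + 1 = 26)
t(c) = -2 + c
C(P) = 1/(4 + P) (C(P) = 1/(P + (-2 + 6)) = 1/(P + 4) = 1/(4 + P))
-104*(C(13) - 4*2) = -104*(1/(4 + 13) - 4*2) = -104*(1/17 - 8) = -104*(-135/17) = 14040/17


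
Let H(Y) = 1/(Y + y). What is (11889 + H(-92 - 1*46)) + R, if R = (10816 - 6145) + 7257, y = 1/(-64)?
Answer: 210375497/8833 ≈ 23817.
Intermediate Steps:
y = -1/64 ≈ -0.015625
H(Y) = 1/(-1/64 + Y) (H(Y) = 1/(Y - 1/64) = 1/(-1/64 + Y))
R = 11928 (R = 4671 + 7257 = 11928)
(11889 + H(-92 - 1*46)) + R = (11889 + 64/(-1 + 64*(-92 - 1*46))) + 11928 = (11889 + 64/(-1 + 64*(-92 - 46))) + 11928 = (11889 + 64/(-1 + 64*(-138))) + 11928 = (11889 + 64/(-1 - 8832)) + 11928 = (11889 + 64/(-8833)) + 11928 = (11889 + 64*(-1/8833)) + 11928 = (11889 - 64/8833) + 11928 = 105015473/8833 + 11928 = 210375497/8833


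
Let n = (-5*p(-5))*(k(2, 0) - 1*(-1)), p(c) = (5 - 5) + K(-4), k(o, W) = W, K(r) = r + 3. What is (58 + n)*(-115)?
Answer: -7245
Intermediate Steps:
K(r) = 3 + r
p(c) = -1 (p(c) = (5 - 5) + (3 - 4) = 0 - 1 = -1)
n = 5 (n = (-5*(-1))*(0 - 1*(-1)) = 5*(0 + 1) = 5*1 = 5)
(58 + n)*(-115) = (58 + 5)*(-115) = 63*(-115) = -7245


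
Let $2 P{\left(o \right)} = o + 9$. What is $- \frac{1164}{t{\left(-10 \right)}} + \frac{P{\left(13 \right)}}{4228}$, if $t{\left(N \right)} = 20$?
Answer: $- \frac{1230293}{21140} \approx -58.197$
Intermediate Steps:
$P{\left(o \right)} = \frac{9}{2} + \frac{o}{2}$ ($P{\left(o \right)} = \frac{o + 9}{2} = \frac{9 + o}{2} = \frac{9}{2} + \frac{o}{2}$)
$- \frac{1164}{t{\left(-10 \right)}} + \frac{P{\left(13 \right)}}{4228} = - \frac{1164}{20} + \frac{\frac{9}{2} + \frac{1}{2} \cdot 13}{4228} = \left(-1164\right) \frac{1}{20} + \left(\frac{9}{2} + \frac{13}{2}\right) \frac{1}{4228} = - \frac{291}{5} + 11 \cdot \frac{1}{4228} = - \frac{291}{5} + \frac{11}{4228} = - \frac{1230293}{21140}$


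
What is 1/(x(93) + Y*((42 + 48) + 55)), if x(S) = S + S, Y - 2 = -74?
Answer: -1/10254 ≈ -9.7523e-5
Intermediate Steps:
Y = -72 (Y = 2 - 74 = -72)
x(S) = 2*S
1/(x(93) + Y*((42 + 48) + 55)) = 1/(2*93 - 72*((42 + 48) + 55)) = 1/(186 - 72*(90 + 55)) = 1/(186 - 72*145) = 1/(186 - 10440) = 1/(-10254) = -1/10254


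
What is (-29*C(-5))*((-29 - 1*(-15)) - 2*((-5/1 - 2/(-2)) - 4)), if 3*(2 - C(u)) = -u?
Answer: -58/3 ≈ -19.333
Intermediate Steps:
C(u) = 2 + u/3 (C(u) = 2 - (-1)*u/3 = 2 + u/3)
(-29*C(-5))*((-29 - 1*(-15)) - 2*((-5/1 - 2/(-2)) - 4)) = (-29*(2 + (1/3)*(-5)))*((-29 - 1*(-15)) - 2*((-5/1 - 2/(-2)) - 4)) = (-29*(2 - 5/3))*((-29 + 15) - 2*((-5*1 - 2*(-1/2)) - 4)) = (-29*1/3)*(-14 - 2*((-5 + 1) - 4)) = -29*(-14 - 2*(-4 - 4))/3 = -29*(-14 - 2*(-8))/3 = -29*(-14 - 1*(-16))/3 = -29*(-14 + 16)/3 = -29/3*2 = -58/3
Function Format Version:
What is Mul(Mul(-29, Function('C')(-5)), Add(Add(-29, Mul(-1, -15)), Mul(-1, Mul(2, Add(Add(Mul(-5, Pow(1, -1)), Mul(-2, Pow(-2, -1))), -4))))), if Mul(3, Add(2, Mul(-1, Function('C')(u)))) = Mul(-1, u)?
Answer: Rational(-58, 3) ≈ -19.333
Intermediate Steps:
Function('C')(u) = Add(2, Mul(Rational(1, 3), u)) (Function('C')(u) = Add(2, Mul(Rational(-1, 3), Mul(-1, u))) = Add(2, Mul(Rational(1, 3), u)))
Mul(Mul(-29, Function('C')(-5)), Add(Add(-29, Mul(-1, -15)), Mul(-1, Mul(2, Add(Add(Mul(-5, Pow(1, -1)), Mul(-2, Pow(-2, -1))), -4))))) = Mul(Mul(-29, Add(2, Mul(Rational(1, 3), -5))), Add(Add(-29, Mul(-1, -15)), Mul(-1, Mul(2, Add(Add(Mul(-5, Pow(1, -1)), Mul(-2, Pow(-2, -1))), -4))))) = Mul(Mul(-29, Add(2, Rational(-5, 3))), Add(Add(-29, 15), Mul(-1, Mul(2, Add(Add(Mul(-5, 1), Mul(-2, Rational(-1, 2))), -4))))) = Mul(Mul(-29, Rational(1, 3)), Add(-14, Mul(-1, Mul(2, Add(Add(-5, 1), -4))))) = Mul(Rational(-29, 3), Add(-14, Mul(-1, Mul(2, Add(-4, -4))))) = Mul(Rational(-29, 3), Add(-14, Mul(-1, Mul(2, -8)))) = Mul(Rational(-29, 3), Add(-14, Mul(-1, -16))) = Mul(Rational(-29, 3), Add(-14, 16)) = Mul(Rational(-29, 3), 2) = Rational(-58, 3)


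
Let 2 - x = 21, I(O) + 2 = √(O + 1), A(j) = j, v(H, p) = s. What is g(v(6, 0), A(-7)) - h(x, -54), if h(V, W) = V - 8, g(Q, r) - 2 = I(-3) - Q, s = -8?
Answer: 35 + I*√2 ≈ 35.0 + 1.4142*I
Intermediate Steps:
v(H, p) = -8
I(O) = -2 + √(1 + O) (I(O) = -2 + √(O + 1) = -2 + √(1 + O))
x = -19 (x = 2 - 1*21 = 2 - 21 = -19)
g(Q, r) = -Q + I*√2 (g(Q, r) = 2 + ((-2 + √(1 - 3)) - Q) = 2 + ((-2 + √(-2)) - Q) = 2 + ((-2 + I*√2) - Q) = 2 + (-2 - Q + I*√2) = -Q + I*√2)
h(V, W) = -8 + V
g(v(6, 0), A(-7)) - h(x, -54) = (-1*(-8) + I*√2) - (-8 - 19) = (8 + I*√2) - 1*(-27) = (8 + I*√2) + 27 = 35 + I*√2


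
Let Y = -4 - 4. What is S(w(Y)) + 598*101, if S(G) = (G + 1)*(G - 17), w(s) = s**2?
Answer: 63453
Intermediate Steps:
Y = -8
S(G) = (1 + G)*(-17 + G)
S(w(Y)) + 598*101 = (-17 + ((-8)**2)**2 - 16*(-8)**2) + 598*101 = (-17 + 64**2 - 16*64) + 60398 = (-17 + 4096 - 1024) + 60398 = 3055 + 60398 = 63453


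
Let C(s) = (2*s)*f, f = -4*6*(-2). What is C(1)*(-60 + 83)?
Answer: 2208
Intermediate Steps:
f = 48 (f = -24*(-2) = 48)
C(s) = 96*s (C(s) = (2*s)*48 = 96*s)
C(1)*(-60 + 83) = (96*1)*(-60 + 83) = 96*23 = 2208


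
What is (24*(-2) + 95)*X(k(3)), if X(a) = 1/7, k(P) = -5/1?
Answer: 47/7 ≈ 6.7143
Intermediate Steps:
k(P) = -5 (k(P) = -5*1 = -5)
X(a) = ⅐
(24*(-2) + 95)*X(k(3)) = (24*(-2) + 95)*(⅐) = (-48 + 95)*(⅐) = 47*(⅐) = 47/7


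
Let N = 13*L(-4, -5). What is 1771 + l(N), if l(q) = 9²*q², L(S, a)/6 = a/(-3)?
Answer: 1370671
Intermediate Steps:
L(S, a) = -2*a (L(S, a) = 6*(a/(-3)) = 6*(a*(-⅓)) = 6*(-a/3) = -2*a)
N = 130 (N = 13*(-2*(-5)) = 13*10 = 130)
l(q) = 81*q²
1771 + l(N) = 1771 + 81*130² = 1771 + 81*16900 = 1771 + 1368900 = 1370671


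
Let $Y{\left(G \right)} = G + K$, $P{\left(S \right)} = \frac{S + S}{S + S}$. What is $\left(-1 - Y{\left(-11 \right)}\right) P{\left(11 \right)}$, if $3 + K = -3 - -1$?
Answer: $15$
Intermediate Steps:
$K = -5$ ($K = -3 - 2 = -5$)
$P{\left(S \right)} = 1$ ($P{\left(S \right)} = \frac{2 S}{2 S} = 2 S \frac{1}{2 S} = 1$)
$Y{\left(G \right)} = -5 + G$ ($Y{\left(G \right)} = G - 5 = -5 + G$)
$\left(-1 - Y{\left(-11 \right)}\right) P{\left(11 \right)} = \left(-1 - \left(-5 - 11\right)\right) 1 = \left(-1 - -16\right) 1 = \left(-1 + 16\right) 1 = 15 \cdot 1 = 15$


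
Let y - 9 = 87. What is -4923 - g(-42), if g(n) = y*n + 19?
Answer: -910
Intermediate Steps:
y = 96 (y = 9 + 87 = 96)
g(n) = 19 + 96*n (g(n) = 96*n + 19 = 19 + 96*n)
-4923 - g(-42) = -4923 - (19 + 96*(-42)) = -4923 - (19 - 4032) = -4923 - 1*(-4013) = -4923 + 4013 = -910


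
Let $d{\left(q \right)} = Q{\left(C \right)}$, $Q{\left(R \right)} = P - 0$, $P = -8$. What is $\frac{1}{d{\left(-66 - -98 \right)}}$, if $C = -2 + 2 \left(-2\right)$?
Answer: $- \frac{1}{8} \approx -0.125$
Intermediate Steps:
$C = -6$ ($C = -2 - 4 = -6$)
$Q{\left(R \right)} = -8$ ($Q{\left(R \right)} = -8 - 0 = -8 + 0 = -8$)
$d{\left(q \right)} = -8$
$\frac{1}{d{\left(-66 - -98 \right)}} = \frac{1}{-8} = - \frac{1}{8}$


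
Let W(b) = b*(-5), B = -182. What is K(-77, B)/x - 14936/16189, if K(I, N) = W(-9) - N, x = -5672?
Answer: -88391895/91824008 ≈ -0.96262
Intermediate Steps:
W(b) = -5*b
K(I, N) = 45 - N (K(I, N) = -5*(-9) - N = 45 - N)
K(-77, B)/x - 14936/16189 = (45 - 1*(-182))/(-5672) - 14936/16189 = (45 + 182)*(-1/5672) - 14936*1/16189 = 227*(-1/5672) - 14936/16189 = -227/5672 - 14936/16189 = -88391895/91824008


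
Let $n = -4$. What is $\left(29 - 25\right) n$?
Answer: $-16$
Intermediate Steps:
$\left(29 - 25\right) n = \left(29 - 25\right) \left(-4\right) = 4 \left(-4\right) = -16$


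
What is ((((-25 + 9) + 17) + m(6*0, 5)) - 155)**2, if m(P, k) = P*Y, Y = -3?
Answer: 23716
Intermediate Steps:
m(P, k) = -3*P (m(P, k) = P*(-3) = -3*P)
((((-25 + 9) + 17) + m(6*0, 5)) - 155)**2 = ((((-25 + 9) + 17) - 18*0) - 155)**2 = (((-16 + 17) - 3*0) - 155)**2 = ((1 + 0) - 155)**2 = (1 - 155)**2 = (-154)**2 = 23716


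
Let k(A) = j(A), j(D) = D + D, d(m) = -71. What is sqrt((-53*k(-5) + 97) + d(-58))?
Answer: 2*sqrt(139) ≈ 23.580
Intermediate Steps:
j(D) = 2*D
k(A) = 2*A
sqrt((-53*k(-5) + 97) + d(-58)) = sqrt((-106*(-5) + 97) - 71) = sqrt((-53*(-10) + 97) - 71) = sqrt((530 + 97) - 71) = sqrt(627 - 71) = sqrt(556) = 2*sqrt(139)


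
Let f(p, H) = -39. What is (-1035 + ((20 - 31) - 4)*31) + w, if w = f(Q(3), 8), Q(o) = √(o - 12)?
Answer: -1539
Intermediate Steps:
Q(o) = √(-12 + o)
w = -39
(-1035 + ((20 - 31) - 4)*31) + w = (-1035 + ((20 - 31) - 4)*31) - 39 = (-1035 + (-11 - 4)*31) - 39 = (-1035 - 15*31) - 39 = (-1035 - 465) - 39 = -1500 - 39 = -1539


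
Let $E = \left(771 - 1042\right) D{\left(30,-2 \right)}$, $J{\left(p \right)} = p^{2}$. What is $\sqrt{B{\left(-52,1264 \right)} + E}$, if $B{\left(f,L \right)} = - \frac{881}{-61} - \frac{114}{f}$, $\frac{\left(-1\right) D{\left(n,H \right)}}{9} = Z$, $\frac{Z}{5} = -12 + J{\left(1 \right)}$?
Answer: $\frac{i \sqrt{337385952982}}{1586} \approx 366.24 i$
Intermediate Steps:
$Z = -55$ ($Z = 5 \left(-12 + 1^{2}\right) = 5 \left(-12 + 1\right) = 5 \left(-11\right) = -55$)
$D{\left(n,H \right)} = 495$ ($D{\left(n,H \right)} = \left(-9\right) \left(-55\right) = 495$)
$B{\left(f,L \right)} = \frac{881}{61} - \frac{114}{f}$ ($B{\left(f,L \right)} = \left(-881\right) \left(- \frac{1}{61}\right) - \frac{114}{f} = \frac{881}{61} - \frac{114}{f}$)
$E = -134145$ ($E = \left(771 - 1042\right) 495 = \left(-271\right) 495 = -134145$)
$\sqrt{B{\left(-52,1264 \right)} + E} = \sqrt{\left(\frac{881}{61} - \frac{114}{-52}\right) - 134145} = \sqrt{\left(\frac{881}{61} - - \frac{57}{26}\right) - 134145} = \sqrt{\left(\frac{881}{61} + \frac{57}{26}\right) - 134145} = \sqrt{\frac{26383}{1586} - 134145} = \sqrt{- \frac{212727587}{1586}} = \frac{i \sqrt{337385952982}}{1586}$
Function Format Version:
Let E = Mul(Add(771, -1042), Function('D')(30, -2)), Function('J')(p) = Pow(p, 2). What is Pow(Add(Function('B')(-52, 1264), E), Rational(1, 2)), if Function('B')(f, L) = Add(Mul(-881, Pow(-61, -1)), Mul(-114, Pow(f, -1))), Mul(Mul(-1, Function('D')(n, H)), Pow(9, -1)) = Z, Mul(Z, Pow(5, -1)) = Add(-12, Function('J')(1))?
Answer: Mul(Rational(1, 1586), I, Pow(337385952982, Rational(1, 2))) ≈ Mul(366.24, I)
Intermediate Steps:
Z = -55 (Z = Mul(5, Add(-12, Pow(1, 2))) = Mul(5, Add(-12, 1)) = Mul(5, -11) = -55)
Function('D')(n, H) = 495 (Function('D')(n, H) = Mul(-9, -55) = 495)
Function('B')(f, L) = Add(Rational(881, 61), Mul(-114, Pow(f, -1))) (Function('B')(f, L) = Add(Mul(-881, Rational(-1, 61)), Mul(-114, Pow(f, -1))) = Add(Rational(881, 61), Mul(-114, Pow(f, -1))))
E = -134145 (E = Mul(Add(771, -1042), 495) = Mul(-271, 495) = -134145)
Pow(Add(Function('B')(-52, 1264), E), Rational(1, 2)) = Pow(Add(Add(Rational(881, 61), Mul(-114, Pow(-52, -1))), -134145), Rational(1, 2)) = Pow(Add(Add(Rational(881, 61), Mul(-114, Rational(-1, 52))), -134145), Rational(1, 2)) = Pow(Add(Add(Rational(881, 61), Rational(57, 26)), -134145), Rational(1, 2)) = Pow(Add(Rational(26383, 1586), -134145), Rational(1, 2)) = Pow(Rational(-212727587, 1586), Rational(1, 2)) = Mul(Rational(1, 1586), I, Pow(337385952982, Rational(1, 2)))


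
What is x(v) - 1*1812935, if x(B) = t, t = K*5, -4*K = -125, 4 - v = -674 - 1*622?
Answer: -7251115/4 ≈ -1.8128e+6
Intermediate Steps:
v = 1300 (v = 4 - (-674 - 1*622) = 4 - (-674 - 622) = 4 - 1*(-1296) = 4 + 1296 = 1300)
K = 125/4 (K = -1/4*(-125) = 125/4 ≈ 31.250)
t = 625/4 (t = (125/4)*5 = 625/4 ≈ 156.25)
x(B) = 625/4
x(v) - 1*1812935 = 625/4 - 1*1812935 = 625/4 - 1812935 = -7251115/4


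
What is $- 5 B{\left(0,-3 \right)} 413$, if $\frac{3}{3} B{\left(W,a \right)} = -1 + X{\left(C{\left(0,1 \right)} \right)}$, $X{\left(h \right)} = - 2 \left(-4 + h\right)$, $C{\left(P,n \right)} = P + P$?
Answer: $-14455$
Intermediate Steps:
$C{\left(P,n \right)} = 2 P$
$X{\left(h \right)} = 8 - 2 h$
$B{\left(W,a \right)} = 7$ ($B{\left(W,a \right)} = -1 + \left(8 - 2 \cdot 2 \cdot 0\right) = -1 + \left(8 - 0\right) = -1 + \left(8 + 0\right) = -1 + 8 = 7$)
$- 5 B{\left(0,-3 \right)} 413 = \left(-5\right) 7 \cdot 413 = \left(-35\right) 413 = -14455$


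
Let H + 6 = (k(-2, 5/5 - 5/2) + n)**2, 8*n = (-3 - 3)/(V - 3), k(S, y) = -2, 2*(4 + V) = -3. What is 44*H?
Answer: -29821/289 ≈ -103.19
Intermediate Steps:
V = -11/2 (V = -4 + (1/2)*(-3) = -4 - 3/2 = -11/2 ≈ -5.5000)
n = 3/34 (n = ((-3 - 3)/(-11/2 - 3))/8 = (-6/(-17/2))/8 = (-6*(-2/17))/8 = (1/8)*(12/17) = 3/34 ≈ 0.088235)
H = -2711/1156 (H = -6 + (-2 + 3/34)**2 = -6 + (-65/34)**2 = -6 + 4225/1156 = -2711/1156 ≈ -2.3452)
44*H = 44*(-2711/1156) = -29821/289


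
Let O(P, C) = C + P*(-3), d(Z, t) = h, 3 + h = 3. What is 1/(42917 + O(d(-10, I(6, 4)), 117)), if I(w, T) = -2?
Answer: 1/43034 ≈ 2.3237e-5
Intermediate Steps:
h = 0 (h = -3 + 3 = 0)
d(Z, t) = 0
O(P, C) = C - 3*P
1/(42917 + O(d(-10, I(6, 4)), 117)) = 1/(42917 + (117 - 3*0)) = 1/(42917 + (117 + 0)) = 1/(42917 + 117) = 1/43034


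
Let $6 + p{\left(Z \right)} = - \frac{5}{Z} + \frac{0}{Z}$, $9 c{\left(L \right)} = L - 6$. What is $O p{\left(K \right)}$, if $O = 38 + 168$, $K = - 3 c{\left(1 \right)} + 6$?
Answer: $- \frac{31518}{23} \approx -1370.3$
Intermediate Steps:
$c{\left(L \right)} = - \frac{2}{3} + \frac{L}{9}$ ($c{\left(L \right)} = \frac{L - 6}{9} = \frac{-6 + L}{9} = - \frac{2}{3} + \frac{L}{9}$)
$K = \frac{23}{3}$ ($K = - 3 \left(- \frac{2}{3} + \frac{1}{9} \cdot 1\right) + 6 = - 3 \left(- \frac{2}{3} + \frac{1}{9}\right) + 6 = \left(-3\right) \left(- \frac{5}{9}\right) + 6 = \frac{5}{3} + 6 = \frac{23}{3} \approx 7.6667$)
$p{\left(Z \right)} = -6 - \frac{5}{Z}$ ($p{\left(Z \right)} = -6 + \left(- \frac{5}{Z} + \frac{0}{Z}\right) = -6 + \left(- \frac{5}{Z} + 0\right) = -6 - \frac{5}{Z}$)
$O = 206$
$O p{\left(K \right)} = 206 \left(-6 - \frac{5}{\frac{23}{3}}\right) = 206 \left(-6 - \frac{15}{23}\right) = 206 \left(- \frac{153}{23}\right) = - \frac{31518}{23}$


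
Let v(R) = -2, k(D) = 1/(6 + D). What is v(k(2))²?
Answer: 4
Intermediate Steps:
v(k(2))² = (-2)² = 4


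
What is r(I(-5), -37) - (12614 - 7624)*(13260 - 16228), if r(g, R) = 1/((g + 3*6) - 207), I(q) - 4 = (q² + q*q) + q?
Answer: 2073444799/140 ≈ 1.4810e+7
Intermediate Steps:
I(q) = 4 + q + 2*q² (I(q) = 4 + ((q² + q*q) + q) = 4 + ((q² + q²) + q) = 4 + (2*q² + q) = 4 + (q + 2*q²) = 4 + q + 2*q²)
r(g, R) = 1/(-189 + g) (r(g, R) = 1/((g + 18) - 207) = 1/((18 + g) - 207) = 1/(-189 + g))
r(I(-5), -37) - (12614 - 7624)*(13260 - 16228) = 1/(-189 + (4 - 5 + 2*(-5)²)) - (12614 - 7624)*(13260 - 16228) = 1/(-189 + (4 - 5 + 2*25)) - 4990*(-2968) = 1/(-189 + (4 - 5 + 50)) - 1*(-14810320) = 1/(-189 + 49) + 14810320 = 1/(-140) + 14810320 = -1/140 + 14810320 = 2073444799/140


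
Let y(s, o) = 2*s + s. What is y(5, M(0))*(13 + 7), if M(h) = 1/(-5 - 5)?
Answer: 300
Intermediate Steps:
M(h) = -⅒ (M(h) = 1/(-10) = -⅒)
y(s, o) = 3*s
y(5, M(0))*(13 + 7) = (3*5)*(13 + 7) = 15*20 = 300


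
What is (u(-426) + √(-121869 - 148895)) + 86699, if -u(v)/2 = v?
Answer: 87551 + 2*I*√67691 ≈ 87551.0 + 520.35*I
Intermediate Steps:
u(v) = -2*v
(u(-426) + √(-121869 - 148895)) + 86699 = (-2*(-426) + √(-121869 - 148895)) + 86699 = (852 + √(-270764)) + 86699 = (852 + 2*I*√67691) + 86699 = 87551 + 2*I*√67691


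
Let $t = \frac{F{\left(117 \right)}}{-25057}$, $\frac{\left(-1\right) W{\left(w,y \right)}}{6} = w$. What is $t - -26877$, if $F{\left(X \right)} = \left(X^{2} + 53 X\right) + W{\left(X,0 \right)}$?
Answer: $\frac{673437801}{25057} \approx 26876.0$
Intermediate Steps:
$W{\left(w,y \right)} = - 6 w$
$F{\left(X \right)} = X^{2} + 47 X$ ($F{\left(X \right)} = \left(X^{2} + 53 X\right) - 6 X = X^{2} + 47 X$)
$t = - \frac{19188}{25057}$ ($t = \frac{117 \left(47 + 117\right)}{-25057} = 117 \cdot 164 \left(- \frac{1}{25057}\right) = 19188 \left(- \frac{1}{25057}\right) = - \frac{19188}{25057} \approx -0.76577$)
$t - -26877 = - \frac{19188}{25057} - -26877 = - \frac{19188}{25057} + 26877 = \frac{673437801}{25057}$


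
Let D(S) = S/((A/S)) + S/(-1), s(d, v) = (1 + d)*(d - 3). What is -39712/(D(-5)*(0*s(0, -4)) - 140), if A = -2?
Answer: 9928/35 ≈ 283.66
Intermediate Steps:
s(d, v) = (1 + d)*(-3 + d)
D(S) = -S - S²/2 (D(S) = S/((-2/S)) + S/(-1) = S*(-S/2) + S*(-1) = -S²/2 - S = -S - S²/2)
-39712/(D(-5)*(0*s(0, -4)) - 140) = -39712/((-½*(-5)*(2 - 5))*(0*(-3 + 0² - 2*0)) - 140) = -39712/((-½*(-5)*(-3))*(0*(-3 + 0 + 0)) - 140) = -39712/(-0*(-3) - 140) = -39712/(-15/2*0 - 140) = -39712/(0 - 140) = -39712/(-140) = -39712*(-1/140) = 9928/35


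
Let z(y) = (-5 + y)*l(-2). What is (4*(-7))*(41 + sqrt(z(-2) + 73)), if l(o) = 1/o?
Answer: -1148 - 42*sqrt(34) ≈ -1392.9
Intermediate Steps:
l(o) = 1/o
z(y) = 5/2 - y/2 (z(y) = (-5 + y)/(-2) = (-5 + y)*(-1/2) = 5/2 - y/2)
(4*(-7))*(41 + sqrt(z(-2) + 73)) = (4*(-7))*(41 + sqrt((5/2 - 1/2*(-2)) + 73)) = -28*(41 + sqrt((5/2 + 1) + 73)) = -28*(41 + sqrt(7/2 + 73)) = -28*(41 + sqrt(153/2)) = -28*(41 + 3*sqrt(34)/2) = -1148 - 42*sqrt(34)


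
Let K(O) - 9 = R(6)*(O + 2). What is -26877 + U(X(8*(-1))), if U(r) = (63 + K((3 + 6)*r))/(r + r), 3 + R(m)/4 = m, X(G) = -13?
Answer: -348747/13 ≈ -26827.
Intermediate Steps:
R(m) = -12 + 4*m
K(O) = 33 + 12*O (K(O) = 9 + (-12 + 4*6)*(O + 2) = 9 + (-12 + 24)*(2 + O) = 9 + 12*(2 + O) = 9 + (24 + 12*O) = 33 + 12*O)
U(r) = (96 + 108*r)/(2*r) (U(r) = (63 + (33 + 12*((3 + 6)*r)))/(r + r) = (63 + (33 + 12*(9*r)))/((2*r)) = (63 + (33 + 108*r))*(1/(2*r)) = (96 + 108*r)*(1/(2*r)) = (96 + 108*r)/(2*r))
-26877 + U(X(8*(-1))) = -26877 + (54 + 48/(-13)) = -26877 + (54 + 48*(-1/13)) = -26877 + (54 - 48/13) = -26877 + 654/13 = -348747/13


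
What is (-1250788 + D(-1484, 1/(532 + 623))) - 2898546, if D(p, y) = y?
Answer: -4792480769/1155 ≈ -4.1493e+6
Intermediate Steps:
(-1250788 + D(-1484, 1/(532 + 623))) - 2898546 = (-1250788 + 1/(532 + 623)) - 2898546 = (-1250788 + 1/1155) - 2898546 = -1444660139/1155 - 2898546 = -4792480769/1155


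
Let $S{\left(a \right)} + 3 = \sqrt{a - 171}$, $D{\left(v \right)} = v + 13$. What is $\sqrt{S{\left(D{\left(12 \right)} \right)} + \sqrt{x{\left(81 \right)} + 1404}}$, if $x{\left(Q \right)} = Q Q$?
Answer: $\sqrt{-3 + 3 \sqrt{885} + i \sqrt{146}} \approx 9.3096 + 0.64896 i$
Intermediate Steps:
$x{\left(Q \right)} = Q^{2}$
$D{\left(v \right)} = 13 + v$
$S{\left(a \right)} = -3 + \sqrt{-171 + a}$ ($S{\left(a \right)} = -3 + \sqrt{a - 171} = -3 + \sqrt{-171 + a}$)
$\sqrt{S{\left(D{\left(12 \right)} \right)} + \sqrt{x{\left(81 \right)} + 1404}} = \sqrt{\left(-3 + \sqrt{-171 + \left(13 + 12\right)}\right) + \sqrt{81^{2} + 1404}} = \sqrt{\left(-3 + \sqrt{-171 + 25}\right) + \sqrt{6561 + 1404}} = \sqrt{\left(-3 + \sqrt{-146}\right) + \sqrt{7965}} = \sqrt{\left(-3 + i \sqrt{146}\right) + 3 \sqrt{885}} = \sqrt{-3 + 3 \sqrt{885} + i \sqrt{146}}$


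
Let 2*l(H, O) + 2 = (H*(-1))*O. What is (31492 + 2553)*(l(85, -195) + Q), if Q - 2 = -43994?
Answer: -2431187495/2 ≈ -1.2156e+9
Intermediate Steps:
Q = -43992 (Q = 2 - 43994 = -43992)
l(H, O) = -1 - H*O/2 (l(H, O) = -1 + ((H*(-1))*O)/2 = -1 + ((-H)*O)/2 = -1 + (-H*O)/2 = -1 - H*O/2)
(31492 + 2553)*(l(85, -195) + Q) = (31492 + 2553)*((-1 - ½*85*(-195)) - 43992) = 34045*((-1 + 16575/2) - 43992) = 34045*(16573/2 - 43992) = 34045*(-71411/2) = -2431187495/2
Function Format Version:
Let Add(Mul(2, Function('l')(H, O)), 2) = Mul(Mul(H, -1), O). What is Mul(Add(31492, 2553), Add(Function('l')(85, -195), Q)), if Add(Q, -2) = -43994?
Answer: Rational(-2431187495, 2) ≈ -1.2156e+9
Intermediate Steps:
Q = -43992 (Q = Add(2, -43994) = -43992)
Function('l')(H, O) = Add(-1, Mul(Rational(-1, 2), H, O)) (Function('l')(H, O) = Add(-1, Mul(Rational(1, 2), Mul(Mul(H, -1), O))) = Add(-1, Mul(Rational(1, 2), Mul(Mul(-1, H), O))) = Add(-1, Mul(Rational(1, 2), Mul(-1, H, O))) = Add(-1, Mul(Rational(-1, 2), H, O)))
Mul(Add(31492, 2553), Add(Function('l')(85, -195), Q)) = Mul(Add(31492, 2553), Add(Add(-1, Mul(Rational(-1, 2), 85, -195)), -43992)) = Mul(34045, Add(Add(-1, Rational(16575, 2)), -43992)) = Mul(34045, Add(Rational(16573, 2), -43992)) = Mul(34045, Rational(-71411, 2)) = Rational(-2431187495, 2)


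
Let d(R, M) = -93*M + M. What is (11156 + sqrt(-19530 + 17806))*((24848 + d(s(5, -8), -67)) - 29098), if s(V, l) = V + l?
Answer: 21352584 + 3828*I*sqrt(431) ≈ 2.1353e+7 + 79471.0*I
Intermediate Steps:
d(R, M) = -92*M
(11156 + sqrt(-19530 + 17806))*((24848 + d(s(5, -8), -67)) - 29098) = (11156 + sqrt(-19530 + 17806))*((24848 - 92*(-67)) - 29098) = (11156 + sqrt(-1724))*((24848 + 6164) - 29098) = (11156 + 2*I*sqrt(431))*(31012 - 29098) = (11156 + 2*I*sqrt(431))*1914 = 21352584 + 3828*I*sqrt(431)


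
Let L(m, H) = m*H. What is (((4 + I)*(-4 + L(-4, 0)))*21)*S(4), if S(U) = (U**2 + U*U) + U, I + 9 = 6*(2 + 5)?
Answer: -111888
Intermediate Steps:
L(m, H) = H*m
I = 33 (I = -9 + 6*(2 + 5) = -9 + 6*7 = -9 + 42 = 33)
S(U) = U + 2*U**2 (S(U) = (U**2 + U**2) + U = 2*U**2 + U = U + 2*U**2)
(((4 + I)*(-4 + L(-4, 0)))*21)*S(4) = (((4 + 33)*(-4 + 0*(-4)))*21)*(4*(1 + 2*4)) = ((37*(-4 + 0))*21)*(4*(1 + 8)) = ((37*(-4))*21)*(4*9) = -148*21*36 = -3108*36 = -111888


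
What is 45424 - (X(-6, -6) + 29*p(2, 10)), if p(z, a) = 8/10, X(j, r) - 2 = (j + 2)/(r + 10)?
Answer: 226999/5 ≈ 45400.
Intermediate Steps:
X(j, r) = 2 + (2 + j)/(10 + r) (X(j, r) = 2 + (j + 2)/(r + 10) = 2 + (2 + j)/(10 + r))
p(z, a) = ⅘ (p(z, a) = 8*(⅒) = ⅘)
45424 - (X(-6, -6) + 29*p(2, 10)) = 45424 - ((22 - 6 + 2*(-6))/(10 - 6) + 29*(⅘)) = 45424 - ((22 - 6 - 12)/4 + 116/5) = 45424 - ((¼)*4 + 116/5) = 45424 - (1 + 116/5) = 45424 - 1*121/5 = 45424 - 121/5 = 226999/5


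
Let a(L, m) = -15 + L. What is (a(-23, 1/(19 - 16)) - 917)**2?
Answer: 912025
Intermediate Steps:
(a(-23, 1/(19 - 16)) - 917)**2 = ((-15 - 23) - 917)**2 = (-38 - 917)**2 = (-955)**2 = 912025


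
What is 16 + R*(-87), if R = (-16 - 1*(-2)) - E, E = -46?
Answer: -2768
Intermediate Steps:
R = 32 (R = (-16 - 1*(-2)) - 1*(-46) = (-16 + 2) + 46 = -14 + 46 = 32)
16 + R*(-87) = 16 + 32*(-87) = 16 - 2784 = -2768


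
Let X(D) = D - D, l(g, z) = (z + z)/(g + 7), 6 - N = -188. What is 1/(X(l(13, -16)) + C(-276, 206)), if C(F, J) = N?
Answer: 1/194 ≈ 0.0051546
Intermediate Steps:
N = 194 (N = 6 - 1*(-188) = 6 + 188 = 194)
l(g, z) = 2*z/(7 + g) (l(g, z) = (2*z)/(7 + g) = 2*z/(7 + g))
X(D) = 0
C(F, J) = 194
1/(X(l(13, -16)) + C(-276, 206)) = 1/(0 + 194) = 1/194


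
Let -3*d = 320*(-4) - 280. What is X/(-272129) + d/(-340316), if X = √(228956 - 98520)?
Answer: -130/85079 - 2*√32609/272129 ≈ -0.0028552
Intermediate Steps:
X = 2*√32609 (X = √130436 = 2*√32609 ≈ 361.16)
d = 520 (d = -(320*(-4) - 280)/3 = -(-1280 - 280)/3 = -⅓*(-1560) = 520)
X/(-272129) + d/(-340316) = (2*√32609)/(-272129) + 520/(-340316) = (2*√32609)*(-1/272129) + 520*(-1/340316) = -2*√32609/272129 - 130/85079 = -130/85079 - 2*√32609/272129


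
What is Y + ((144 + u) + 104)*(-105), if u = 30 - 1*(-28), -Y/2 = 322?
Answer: -32774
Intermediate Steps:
Y = -644 (Y = -2*322 = -644)
u = 58 (u = 30 + 28 = 58)
Y + ((144 + u) + 104)*(-105) = -644 + ((144 + 58) + 104)*(-105) = -644 + (202 + 104)*(-105) = -644 + 306*(-105) = -644 - 32130 = -32774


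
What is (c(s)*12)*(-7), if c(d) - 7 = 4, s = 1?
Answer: -924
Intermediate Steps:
c(d) = 11 (c(d) = 7 + 4 = 11)
(c(s)*12)*(-7) = (11*12)*(-7) = 132*(-7) = -924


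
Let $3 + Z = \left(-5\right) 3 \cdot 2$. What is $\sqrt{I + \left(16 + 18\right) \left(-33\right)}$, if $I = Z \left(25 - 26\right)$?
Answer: $33 i \approx 33.0 i$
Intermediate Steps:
$Z = -33$ ($Z = -3 + \left(-5\right) 3 \cdot 2 = -3 - 30 = -33$)
$I = 33$ ($I = - 33 \left(25 - 26\right) = \left(-33\right) \left(-1\right) = 33$)
$\sqrt{I + \left(16 + 18\right) \left(-33\right)} = \sqrt{33 + \left(16 + 18\right) \left(-33\right)} = \sqrt{33 + 34 \left(-33\right)} = \sqrt{33 - 1122} = \sqrt{-1089} = 33 i$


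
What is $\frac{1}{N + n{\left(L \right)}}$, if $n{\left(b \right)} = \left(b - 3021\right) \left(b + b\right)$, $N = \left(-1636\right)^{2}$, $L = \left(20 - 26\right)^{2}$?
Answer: $\frac{1}{2461576} \approx 4.0624 \cdot 10^{-7}$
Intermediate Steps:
$L = 36$ ($L = \left(-6\right)^{2} = 36$)
$N = 2676496$
$n{\left(b \right)} = 2 b \left(-3021 + b\right)$ ($n{\left(b \right)} = \left(-3021 + b\right) 2 b = 2 b \left(-3021 + b\right)$)
$\frac{1}{N + n{\left(L \right)}} = \frac{1}{2676496 + 2 \cdot 36 \left(-3021 + 36\right)} = \frac{1}{2676496 + 2 \cdot 36 \left(-2985\right)} = \frac{1}{2676496 - 214920} = \frac{1}{2461576}$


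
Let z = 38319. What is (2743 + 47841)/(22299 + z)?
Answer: 25292/30309 ≈ 0.83447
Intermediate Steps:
(2743 + 47841)/(22299 + z) = (2743 + 47841)/(22299 + 38319) = 50584/60618 = 50584*(1/60618) = 25292/30309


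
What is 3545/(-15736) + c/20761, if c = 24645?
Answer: 314215975/326695096 ≈ 0.96180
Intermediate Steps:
3545/(-15736) + c/20761 = 3545/(-15736) + 24645/20761 = 3545*(-1/15736) + 24645*(1/20761) = -3545/15736 + 24645/20761 = 314215975/326695096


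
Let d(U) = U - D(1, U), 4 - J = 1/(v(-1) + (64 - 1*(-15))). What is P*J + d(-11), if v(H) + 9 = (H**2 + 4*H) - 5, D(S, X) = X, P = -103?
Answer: -25441/62 ≈ -410.34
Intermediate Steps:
v(H) = -14 + H**2 + 4*H (v(H) = -9 + ((H**2 + 4*H) - 5) = -9 + (-5 + H**2 + 4*H) = -14 + H**2 + 4*H)
J = 247/62 (J = 4 - 1/((-14 + (-1)**2 + 4*(-1)) + (64 - 1*(-15))) = 4 - 1/((-14 + 1 - 4) + (64 + 15)) = 4 - 1/(-17 + 79) = 4 - 1/62 = 247/62 ≈ 3.9839)
d(U) = 0 (d(U) = U - U = 0)
P*J + d(-11) = -103*247/62 + 0 = -25441/62 + 0 = -25441/62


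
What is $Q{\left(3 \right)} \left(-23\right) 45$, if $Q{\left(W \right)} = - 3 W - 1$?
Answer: $10350$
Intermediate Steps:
$Q{\left(W \right)} = -1 - 3 W$
$Q{\left(3 \right)} \left(-23\right) 45 = \left(-1 - 9\right) \left(-23\right) 45 = \left(-10\right) \left(-23\right) 45 = 230 \cdot 45 = 10350$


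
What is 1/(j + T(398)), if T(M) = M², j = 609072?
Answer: 1/767476 ≈ 1.3030e-6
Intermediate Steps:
1/(j + T(398)) = 1/(609072 + 398²) = 1/(609072 + 158404) = 1/767476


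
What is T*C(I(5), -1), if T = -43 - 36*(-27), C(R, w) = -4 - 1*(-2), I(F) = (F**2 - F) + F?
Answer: -1858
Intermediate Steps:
I(F) = F**2
C(R, w) = -2 (C(R, w) = -4 + 2 = -2)
T = 929 (T = -43 + 972 = 929)
T*C(I(5), -1) = 929*(-2) = -1858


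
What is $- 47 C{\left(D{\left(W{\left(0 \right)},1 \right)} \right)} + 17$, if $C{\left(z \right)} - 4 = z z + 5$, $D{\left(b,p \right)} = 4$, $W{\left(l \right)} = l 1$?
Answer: $-1158$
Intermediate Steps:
$W{\left(l \right)} = l$
$C{\left(z \right)} = 9 + z^{2}$ ($C{\left(z \right)} = 4 + \left(z z + 5\right) = 4 + \left(z^{2} + 5\right) = 4 + \left(5 + z^{2}\right) = 9 + z^{2}$)
$- 47 C{\left(D{\left(W{\left(0 \right)},1 \right)} \right)} + 17 = - 47 \left(9 + 4^{2}\right) + 17 = - 47 \left(9 + 16\right) + 17 = \left(-47\right) 25 + 17 = -1175 + 17 = -1158$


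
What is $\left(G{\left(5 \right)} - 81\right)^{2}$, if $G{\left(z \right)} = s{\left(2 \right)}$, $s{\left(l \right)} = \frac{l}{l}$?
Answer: $6400$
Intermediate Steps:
$s{\left(l \right)} = 1$
$G{\left(z \right)} = 1$
$\left(G{\left(5 \right)} - 81\right)^{2} = \left(1 - 81\right)^{2} = \left(-80\right)^{2} = 6400$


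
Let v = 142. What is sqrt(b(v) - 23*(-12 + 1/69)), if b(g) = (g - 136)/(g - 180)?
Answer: 2*sqrt(223782)/57 ≈ 16.598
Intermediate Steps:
b(g) = (-136 + g)/(-180 + g)
sqrt(b(v) - 23*(-12 + 1/69)) = sqrt((-136 + 142)/(-180 + 142) - 23*(-12 + 1/69)) = sqrt(6/(-38) - 23*(-12 + 1/69)) = sqrt(-1/38*6 - 23*(-827/69)) = sqrt(-3/19 + 827/3) = sqrt(15704/57) = 2*sqrt(223782)/57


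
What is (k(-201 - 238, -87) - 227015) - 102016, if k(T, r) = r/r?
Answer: -329030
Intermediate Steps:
k(T, r) = 1
(k(-201 - 238, -87) - 227015) - 102016 = (1 - 227015) - 102016 = -227014 - 102016 = -329030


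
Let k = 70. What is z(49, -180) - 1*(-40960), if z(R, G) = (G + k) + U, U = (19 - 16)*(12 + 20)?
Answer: 40946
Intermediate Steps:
U = 96 (U = 3*32 = 96)
z(R, G) = 166 + G (z(R, G) = (G + 70) + 96 = (70 + G) + 96 = 166 + G)
z(49, -180) - 1*(-40960) = (166 - 180) - 1*(-40960) = -14 + 40960 = 40946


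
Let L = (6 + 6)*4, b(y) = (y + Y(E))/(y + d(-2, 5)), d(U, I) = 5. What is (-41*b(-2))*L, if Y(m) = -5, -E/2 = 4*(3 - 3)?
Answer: 4592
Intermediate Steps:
E = 0 (E = -8*(3 - 3) = -8*0 = -2*0 = 0)
b(y) = (-5 + y)/(5 + y) (b(y) = (y - 5)/(y + 5) = (-5 + y)/(5 + y))
L = 48 (L = 12*4 = 48)
(-41*b(-2))*L = -41*(-5 - 2)/(5 - 2)*48 = -41*(-7)/3*48 = -41*(-7/3)*48 = (287/3)*48 = 4592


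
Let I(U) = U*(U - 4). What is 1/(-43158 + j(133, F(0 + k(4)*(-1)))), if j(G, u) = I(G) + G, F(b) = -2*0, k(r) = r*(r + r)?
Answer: -1/25868 ≈ -3.8658e-5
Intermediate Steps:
I(U) = U*(-4 + U)
k(r) = 2*r² (k(r) = r*(2*r) = 2*r²)
F(b) = 0
j(G, u) = G + G*(-4 + G) (j(G, u) = G*(-4 + G) + G = G + G*(-4 + G))
1/(-43158 + j(133, F(0 + k(4)*(-1)))) = 1/(-43158 + 133*(-3 + 133)) = 1/(-43158 + 133*130) = 1/(-43158 + 17290) = 1/(-25868) = -1/25868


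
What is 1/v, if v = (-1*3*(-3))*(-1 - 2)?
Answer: -1/27 ≈ -0.037037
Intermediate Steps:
v = -27 (v = -3*(-3)*(-3) = 9*(-3) = -27)
1/v = 1/(-27) = -1/27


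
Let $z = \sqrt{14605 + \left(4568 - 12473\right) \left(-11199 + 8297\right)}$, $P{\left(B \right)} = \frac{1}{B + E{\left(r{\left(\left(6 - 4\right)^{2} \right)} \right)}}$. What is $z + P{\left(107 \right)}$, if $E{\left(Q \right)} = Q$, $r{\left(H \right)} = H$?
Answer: $\frac{1}{111} + \sqrt{22954915} \approx 4791.1$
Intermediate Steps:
$P{\left(B \right)} = \frac{1}{4 + B}$ ($P{\left(B \right)} = \frac{1}{B + \left(6 - 4\right)^{2}} = \frac{1}{B + 2^{2}} = \frac{1}{B + 4} = \frac{1}{4 + B}$)
$z = \sqrt{22954915}$ ($z = \sqrt{14605 - -22940310} = \sqrt{14605 + 22940310} = \sqrt{22954915} \approx 4791.1$)
$z + P{\left(107 \right)} = \sqrt{22954915} + \frac{1}{4 + 107} = \sqrt{22954915} + \frac{1}{111} = \frac{1}{111} + \sqrt{22954915}$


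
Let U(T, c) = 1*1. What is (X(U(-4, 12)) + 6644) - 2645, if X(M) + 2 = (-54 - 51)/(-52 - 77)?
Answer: 171906/43 ≈ 3997.8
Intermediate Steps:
U(T, c) = 1
X(M) = -51/43 (X(M) = -2 + (-54 - 51)/(-52 - 77) = -2 - 105/(-129) = -2 - 105*(-1/129) = -2 + 35/43 = -51/43)
(X(U(-4, 12)) + 6644) - 2645 = (-51/43 + 6644) - 2645 = 285641/43 - 2645 = 171906/43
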